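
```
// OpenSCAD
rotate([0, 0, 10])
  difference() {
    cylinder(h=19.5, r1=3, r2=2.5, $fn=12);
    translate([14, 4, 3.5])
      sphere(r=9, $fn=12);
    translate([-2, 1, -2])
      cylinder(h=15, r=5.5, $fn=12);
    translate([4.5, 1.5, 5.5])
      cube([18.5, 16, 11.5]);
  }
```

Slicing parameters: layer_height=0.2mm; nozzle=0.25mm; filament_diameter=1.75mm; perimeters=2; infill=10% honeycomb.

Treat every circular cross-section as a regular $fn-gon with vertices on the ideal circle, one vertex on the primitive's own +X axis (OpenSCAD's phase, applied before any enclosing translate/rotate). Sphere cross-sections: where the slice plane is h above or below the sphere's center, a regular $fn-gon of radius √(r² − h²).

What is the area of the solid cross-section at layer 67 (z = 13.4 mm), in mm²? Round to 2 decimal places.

At z = 13.4 mm: the cone contributes a regular 12-gon of circumradius 2.656 (interpolated between r1=3 and r2=2.5 at t=0.687) (area = (12/2)·2.656²·sin(360°/12) = 21.17 mm²); the sphere at (14, 4) does not reach this height (|z−center|=9.900 > r=9); the cylinder at (-2, 1) is not intersected at this z (z outside [-2, 13]); the cube at (4.5, 1.5) (footprint 18.5×16) is included at this height (area 296.00 mm²); After the difference (first − rest): starting from the cone (21.17 mm²), the 18.5×16 cube at (4.5, 1.5) misses the remaining region (no effect) — area = 21.17 mm²; (whole slice rotated 10° about Z — lengths, areas and connectivity unchanged). Overall, the cross-section is a single solid region. Net area = 21.17 mm².

21.17 mm²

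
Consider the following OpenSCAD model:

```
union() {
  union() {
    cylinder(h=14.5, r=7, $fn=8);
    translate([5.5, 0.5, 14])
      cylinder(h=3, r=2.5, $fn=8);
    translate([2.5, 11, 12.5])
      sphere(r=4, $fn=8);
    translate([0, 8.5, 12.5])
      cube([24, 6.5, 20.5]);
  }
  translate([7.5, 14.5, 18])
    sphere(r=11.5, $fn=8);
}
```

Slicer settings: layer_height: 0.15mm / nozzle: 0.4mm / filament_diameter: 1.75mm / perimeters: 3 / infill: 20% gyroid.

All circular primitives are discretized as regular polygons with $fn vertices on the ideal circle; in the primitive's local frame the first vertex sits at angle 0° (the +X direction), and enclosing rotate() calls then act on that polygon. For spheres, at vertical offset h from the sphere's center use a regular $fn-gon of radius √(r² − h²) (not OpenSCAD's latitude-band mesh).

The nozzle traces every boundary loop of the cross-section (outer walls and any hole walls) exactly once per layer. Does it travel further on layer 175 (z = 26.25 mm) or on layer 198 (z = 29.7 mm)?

layer 175 (z = 26.25 mm)

Layer 175 (z = 26.25): the cylinder is not intersected at this z (z outside [0, 14.5]); the cylinder at (5.5, 0.5) is absent (z outside [14, 17]); the sphere at (2.5, 11) does not reach this height (|z−center|=13.750 > r=4); the cube at (0, 8.5) is present — its section is the full 24×6.5 rectangle (perimeter 61.00 mm); Combining (union): only the 24×6.5 cube at (0, 8.5) is present, so the union is just that shape — boundary = 61.00 mm; the r=11.5 sphere at (7.5, 14.5) contributes a regular 8-gon of circumradius √(11.5²−8.25²) = 8.012 (perimeter = 2·8·8.012·sin(180°/8) = 49.06 mm); Taking the union: the regions partially overlap (shared area 88.39 mm²), so the edge portions inside another operand are dropped and the merged outline is re-measured after clipping — boundary = 70.08 mm. So its perimeter = 70.08 mm. Layer 198 (z = 29.7): the cylinder is absent (z outside [0, 14.5]); the cylinder at (5.5, 0.5) does not reach this height (z outside [14, 17]); the sphere at (2.5, 11) does not reach this height (|z−center|=17.200 > r=4); the cube at (0, 8.5) is present — its section is the full 24×6.5 rectangle (perimeter 61.00 mm); Combining (union): only the 24×6.5 cube at (0, 8.5) is present, so the union is just that shape — boundary = 61.00 mm; the sphere at (7.5, 14.5) is not intersected at this z (|z−center|=11.700 > r=11.5); Merging all regions: only that combined region is present, so the union is just that shape — boundary = 61.00 mm. So its perimeter = 61.00 mm. Layer 175 is larger (70.08 vs 61.00 mm).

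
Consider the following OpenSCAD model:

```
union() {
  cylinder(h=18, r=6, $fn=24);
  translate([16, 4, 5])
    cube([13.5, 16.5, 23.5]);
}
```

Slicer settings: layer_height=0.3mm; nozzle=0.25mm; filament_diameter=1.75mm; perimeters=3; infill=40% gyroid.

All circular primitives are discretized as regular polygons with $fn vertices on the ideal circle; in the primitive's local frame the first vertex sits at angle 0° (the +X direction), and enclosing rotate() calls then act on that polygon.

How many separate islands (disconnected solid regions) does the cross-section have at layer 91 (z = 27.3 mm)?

1

At z = 27.3 mm: the cylinder does not reach this height (z outside [0, 18]); the cube at (16, 4) (footprint 13.5×16.5) is included at this height; Combining (union): only the 13.5×16.5 cube at (16, 4) is present, so the union is just that shape — 1 connected region. Overall, the cross-section is a single solid region. Island count = 1.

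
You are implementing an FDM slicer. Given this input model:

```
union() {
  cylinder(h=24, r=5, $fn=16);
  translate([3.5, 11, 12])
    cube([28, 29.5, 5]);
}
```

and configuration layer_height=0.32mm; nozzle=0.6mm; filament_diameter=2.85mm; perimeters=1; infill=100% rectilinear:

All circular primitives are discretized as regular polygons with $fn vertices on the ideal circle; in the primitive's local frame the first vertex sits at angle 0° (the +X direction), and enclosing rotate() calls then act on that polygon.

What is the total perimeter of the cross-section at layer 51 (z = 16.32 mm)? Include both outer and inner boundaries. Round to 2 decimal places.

146.21 mm

At z = 16.32 mm: the cylinder: section is a regular 16-gon, circumradius r=5 (perimeter = 2·16·5.000·sin(180°/16) = 31.21 mm); the cube at (3.5, 11) is present — its section is the full 28×29.5 rectangle (perimeter 115.00 mm); Combining (union): the 2 present regions are separate (no shared area or edge), so areas and boundary lengths simply add and each stays a separate island — boundary = 146.21 mm. Overall, the cross-section has 2 separate islands. Total boundary length (outer) = 146.21 mm.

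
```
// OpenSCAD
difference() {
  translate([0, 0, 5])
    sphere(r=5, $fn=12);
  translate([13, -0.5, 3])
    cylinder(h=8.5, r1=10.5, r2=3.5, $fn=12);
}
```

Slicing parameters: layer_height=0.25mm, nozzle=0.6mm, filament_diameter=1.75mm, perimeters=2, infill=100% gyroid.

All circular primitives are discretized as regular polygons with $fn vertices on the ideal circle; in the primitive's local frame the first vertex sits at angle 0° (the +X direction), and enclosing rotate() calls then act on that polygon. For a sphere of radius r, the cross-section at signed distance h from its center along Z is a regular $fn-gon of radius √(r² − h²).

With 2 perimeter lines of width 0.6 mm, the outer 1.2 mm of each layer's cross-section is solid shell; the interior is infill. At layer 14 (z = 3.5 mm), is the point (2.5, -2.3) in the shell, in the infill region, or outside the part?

shell

At z = 3.5 mm: the sphere: section is a regular 12-gon, circumradius = √(r²−h²) = √(5²−1.5²) = 4.770; the cone at (13, -0.5): at t=0.059 of its height the radius interpolates to r₁+(r₂−r₁)t = 10.088, giving a regular 12-gon of that circumradius; Subtracting the remaining from the first: starting from the r=5 sphere, the cone at (13, -0.5) partially overlaps it — only the 6.03 mm² overlap (of its 305.32 mm²) is removed, clipping the outline — 1 connected region. Overall, the cross-section is a single solid region. The nearest boundary edge runs (2.91, -0.50)→(3.57, -2.95); distance from the point to it = 0.86 mm. The point is inside the cross-section, 0.86 mm from the nearest boundary — within the 1.2 mm shell band (2 × 0.6).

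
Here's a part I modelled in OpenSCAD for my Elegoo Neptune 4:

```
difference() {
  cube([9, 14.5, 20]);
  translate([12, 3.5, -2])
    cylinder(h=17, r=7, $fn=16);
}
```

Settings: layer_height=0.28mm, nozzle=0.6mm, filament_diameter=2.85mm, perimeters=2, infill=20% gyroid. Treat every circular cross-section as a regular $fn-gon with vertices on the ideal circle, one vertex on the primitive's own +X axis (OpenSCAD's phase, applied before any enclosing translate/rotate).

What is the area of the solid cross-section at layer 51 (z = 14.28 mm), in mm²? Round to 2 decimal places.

At z = 14.28 mm: the 9×14.5 cube contributes its full rectangle (area 130.50 mm²); the r=7 cylinder at (12, 3.5) gives a regular 16-gon of circumradius 7 (constant along its height) (area = (16/2)·7.000²·sin(360°/16) = 150.01 mm²); After the difference (first − rest): starting from the 9×14.5 cube (130.50 mm²), the r=7 cylinder at (12, 3.5) partially overlaps it — only the 30.05 mm² overlap (of its 150.01 mm²) is removed, clipping the outline — area = 100.45 mm². Overall, the cross-section is a single solid region. Net area = 100.45 mm².

100.45 mm²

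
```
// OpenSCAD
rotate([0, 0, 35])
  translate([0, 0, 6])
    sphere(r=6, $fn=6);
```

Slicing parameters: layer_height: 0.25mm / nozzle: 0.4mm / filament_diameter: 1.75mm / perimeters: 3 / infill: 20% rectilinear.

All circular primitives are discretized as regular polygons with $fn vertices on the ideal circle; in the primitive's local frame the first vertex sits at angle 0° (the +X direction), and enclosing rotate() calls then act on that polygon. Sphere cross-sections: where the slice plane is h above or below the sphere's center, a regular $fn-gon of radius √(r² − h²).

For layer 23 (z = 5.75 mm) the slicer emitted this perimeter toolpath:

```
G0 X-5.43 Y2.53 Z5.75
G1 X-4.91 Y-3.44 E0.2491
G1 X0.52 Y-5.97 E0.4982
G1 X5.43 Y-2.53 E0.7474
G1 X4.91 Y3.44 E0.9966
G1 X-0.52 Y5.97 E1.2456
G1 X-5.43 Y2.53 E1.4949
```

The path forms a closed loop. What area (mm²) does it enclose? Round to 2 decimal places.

93.30 mm²

Apply the shoelace formula to the sequence of (X, Y) vertices; enclosed area = 93.30 mm².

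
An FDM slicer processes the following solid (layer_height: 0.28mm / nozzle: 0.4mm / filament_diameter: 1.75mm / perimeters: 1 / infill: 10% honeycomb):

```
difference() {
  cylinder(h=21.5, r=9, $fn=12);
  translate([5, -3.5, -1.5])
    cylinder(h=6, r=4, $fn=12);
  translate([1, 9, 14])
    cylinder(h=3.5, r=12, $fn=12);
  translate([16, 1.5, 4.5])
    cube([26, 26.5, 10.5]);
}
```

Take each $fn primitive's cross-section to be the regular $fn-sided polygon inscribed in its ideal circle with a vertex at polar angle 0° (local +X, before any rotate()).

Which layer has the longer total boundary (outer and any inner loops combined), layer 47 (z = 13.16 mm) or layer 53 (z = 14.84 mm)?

Layer 47 (z = 13.16): the cylinder: section is a regular 12-gon, circumradius r=9 (perimeter = 2·12·9.000·sin(180°/12) = 55.90 mm); the cylinder at (5, -3.5) is absent (z outside [-1.5, 4.5]); the cylinder at (1, 9) does not reach this height (z outside [14, 17.5]); the 26×26.5 cube at (16, 1.5) contributes its full rectangle (perimeter 105.00 mm); Taking the first minus the rest: starting from the r=9 cylinder, the 26×26.5 cube at (16, 1.5) misses the remaining region (no effect) — boundary = 55.90 mm. So its perimeter = 55.90 mm. Layer 53 (z = 14.84): the r=9 cylinder gives a regular 12-gon of circumradius 9 (constant along its height) (perimeter = 2·12·9.000·sin(180°/12) = 55.90 mm); the cylinder at (5, -3.5) is absent (z outside [-1.5, 4.5]); the r=12 cylinder at (1, 9) contributes a regular 12-gon of circumradius 12 (perimeter = 2·12·12.000·sin(180°/12) = 74.54 mm); the cube at (16, 1.5) (footprint 26×26.5) is included at this height (perimeter 105.00 mm); Taking the first minus the rest: starting from the r=9 cylinder, the r=12 cylinder at (1, 9) partially overlaps it — only the 146.97 mm² overlap (of its 432.00 mm²) is removed, clipping the outline; the 26×26.5 cube at (16, 1.5) misses the remaining region (no effect) — boundary = 50.53 mm. So its perimeter = 50.53 mm. Layer 47 is larger (55.90 vs 50.53 mm).

layer 47 (z = 13.16 mm)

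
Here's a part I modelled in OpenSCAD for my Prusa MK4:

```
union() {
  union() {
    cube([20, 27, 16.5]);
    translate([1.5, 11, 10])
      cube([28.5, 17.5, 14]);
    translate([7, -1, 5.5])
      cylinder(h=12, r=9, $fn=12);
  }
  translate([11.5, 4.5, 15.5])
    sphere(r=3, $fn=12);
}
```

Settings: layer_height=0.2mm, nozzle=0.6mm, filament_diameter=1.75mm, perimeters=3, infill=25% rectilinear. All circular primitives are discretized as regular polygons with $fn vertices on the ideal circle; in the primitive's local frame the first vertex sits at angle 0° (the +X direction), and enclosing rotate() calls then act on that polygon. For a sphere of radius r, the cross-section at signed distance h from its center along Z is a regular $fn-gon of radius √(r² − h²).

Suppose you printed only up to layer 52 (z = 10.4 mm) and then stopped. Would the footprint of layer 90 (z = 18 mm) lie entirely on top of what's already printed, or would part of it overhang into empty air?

entirely on top

Compare the two slices. At z = 10.4: the cube (footprint 20×27) is included at this height (area 540.00 mm²); the cube at (1.5, 11) is present — its section is the full 28.5×17.5 rectangle (area 498.75 mm²); the r=9 cylinder at (7, -1) contributes a regular 12-gon of circumradius 9 (area = (12/2)·9.000²·sin(360°/12) = 243.00 mm²); Combining (union): the regions partially overlap — summed areas 1281.75 mm² minus the doubly-counted overlap 395.03 mm² gives 886.72 mm² — area = 886.72 mm²; the sphere at (11.5, 4.5) is absent (|z−center|=5.100 > r=3); Taking the union: only the result so far is present, so the union is just that shape — area = 886.72 mm². At z = 18: the cube does not reach this height (z outside [0, 16.5]); the cube at (1.5, 11) is present — its section is the full 28.5×17.5 rectangle (area 498.75 mm²); the cylinder at (7, -1) is not intersected at this z (z outside [5.5, 17.5]); Merging all regions: only the 28.5×17.5 cube at (1.5, 11) is present, so the union is just that shape — area = 498.75 mm²; the r=3 sphere at (11.5, 4.5) contributes a regular 12-gon of circumradius √(3²−2.5²) = 1.658 (area = (12/2)·1.658²·sin(360°/12) = 8.25 mm²); Taking the union: the 2 present regions are separate (no shared area or edge), so areas and boundary lengths simply add and each stays a separate island — area = 507.00 mm². Checking containment: the cross-section at z = 18 is a subset of the cross-section at z = 10.4.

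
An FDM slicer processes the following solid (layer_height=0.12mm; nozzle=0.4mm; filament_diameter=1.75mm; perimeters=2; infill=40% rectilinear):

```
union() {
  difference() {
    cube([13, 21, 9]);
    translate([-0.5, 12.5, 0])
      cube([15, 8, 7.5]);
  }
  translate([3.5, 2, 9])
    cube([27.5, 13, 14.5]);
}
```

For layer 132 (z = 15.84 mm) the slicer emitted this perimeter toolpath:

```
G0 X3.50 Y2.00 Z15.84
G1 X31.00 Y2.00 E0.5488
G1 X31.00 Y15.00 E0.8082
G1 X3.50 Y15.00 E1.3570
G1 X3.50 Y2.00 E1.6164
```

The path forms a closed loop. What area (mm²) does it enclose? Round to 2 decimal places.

Apply the shoelace formula to the sequence of (X, Y) vertices; enclosed area = 357.50 mm².

357.50 mm²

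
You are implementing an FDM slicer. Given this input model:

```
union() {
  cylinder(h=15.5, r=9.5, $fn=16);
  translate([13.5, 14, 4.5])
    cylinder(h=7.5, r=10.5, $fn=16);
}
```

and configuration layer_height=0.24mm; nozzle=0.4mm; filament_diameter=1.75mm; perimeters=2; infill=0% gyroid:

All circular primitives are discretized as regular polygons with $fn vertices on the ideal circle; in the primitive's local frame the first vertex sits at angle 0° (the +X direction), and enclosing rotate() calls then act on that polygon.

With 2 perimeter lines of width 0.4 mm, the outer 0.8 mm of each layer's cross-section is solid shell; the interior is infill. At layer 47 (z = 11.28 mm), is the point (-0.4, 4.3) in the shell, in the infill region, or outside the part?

At z = 11.28 mm: the cylinder: section is a regular 16-gon, circumradius r=9.5; the cylinder at (13.5, 14): section is a regular 16-gon, circumradius r=10.5; Merging all regions: the regions partially overlap (shared area 0.76 mm²), so overlapping operands fuse into one piece — 1 connected region. Overall, the cross-section is a single solid region. The nearest boundary edge runs (-3.64, 8.78)→(0.00, 9.50); distance from the point to it = 5.02 mm. The point is inside the cross-section and 5.02 mm from the nearest boundary — more than the 0.8 mm shell width (2 × 0.4), so it's in the infill interior.

infill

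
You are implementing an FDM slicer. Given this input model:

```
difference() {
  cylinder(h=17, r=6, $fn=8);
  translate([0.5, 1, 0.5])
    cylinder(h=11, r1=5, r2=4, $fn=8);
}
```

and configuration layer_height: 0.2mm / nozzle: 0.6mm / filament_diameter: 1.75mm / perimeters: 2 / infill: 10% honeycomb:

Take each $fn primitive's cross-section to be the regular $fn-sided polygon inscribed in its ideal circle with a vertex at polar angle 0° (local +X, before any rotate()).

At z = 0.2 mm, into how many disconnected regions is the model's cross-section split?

At z = 0.2 mm: the r=6 cylinder gives a regular 8-gon of circumradius 6 (constant along its height); the cone at (0.5, 1) is absent (z outside [0.5, 11.5]); Taking the first minus the rest: none of the subtracted shapes is present at this height, so the r=6 cylinder is unchanged — 1 connected region. The result has 1 disconnected region.

1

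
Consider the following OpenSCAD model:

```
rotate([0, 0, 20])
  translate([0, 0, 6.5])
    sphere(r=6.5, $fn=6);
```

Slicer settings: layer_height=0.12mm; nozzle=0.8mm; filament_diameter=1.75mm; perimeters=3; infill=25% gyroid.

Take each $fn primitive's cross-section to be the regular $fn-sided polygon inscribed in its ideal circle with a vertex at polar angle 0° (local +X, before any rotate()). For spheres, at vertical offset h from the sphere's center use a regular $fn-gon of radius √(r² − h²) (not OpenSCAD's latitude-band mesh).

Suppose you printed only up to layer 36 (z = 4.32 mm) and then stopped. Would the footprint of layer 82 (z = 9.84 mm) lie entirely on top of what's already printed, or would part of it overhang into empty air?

entirely on top

Compare the two slices. At z = 4.32: the sphere: section is a regular 6-gon, circumradius = √(r²−h²) = √(6.5²−2.18²) = 6.124 (area = (6/2)·6.124²·sin(360°/6) = 97.42 mm²); (rotated 20° about Z; rotation is an isometry so areas/perimeters/island counts are preserved). At z = 9.84: the r=6.5 sphere slices to a regular 6-gon of circumradius 5.576 (√(r²−h²) with h=3.34 from center) (area = (6/2)·5.576²·sin(360°/6) = 80.79 mm²); (rotated 20° about Z; rotation is an isometry so areas/perimeters/island counts are preserved). Checking containment: the cross-section at z = 9.84 is a subset of the cross-section at z = 4.32.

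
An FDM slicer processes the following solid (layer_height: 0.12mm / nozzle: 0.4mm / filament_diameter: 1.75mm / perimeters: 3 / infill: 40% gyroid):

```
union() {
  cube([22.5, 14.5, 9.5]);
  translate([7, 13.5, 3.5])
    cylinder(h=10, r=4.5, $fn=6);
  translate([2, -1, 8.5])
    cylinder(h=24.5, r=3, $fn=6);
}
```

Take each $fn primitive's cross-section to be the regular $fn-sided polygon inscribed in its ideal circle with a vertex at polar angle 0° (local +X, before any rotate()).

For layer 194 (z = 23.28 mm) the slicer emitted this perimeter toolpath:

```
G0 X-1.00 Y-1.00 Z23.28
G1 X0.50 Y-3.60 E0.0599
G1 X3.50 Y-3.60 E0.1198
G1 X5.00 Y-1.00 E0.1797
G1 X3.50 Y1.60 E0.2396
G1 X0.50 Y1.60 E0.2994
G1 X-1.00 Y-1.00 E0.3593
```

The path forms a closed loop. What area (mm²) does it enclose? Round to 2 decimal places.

23.40 mm²

Apply the shoelace formula to the sequence of (X, Y) vertices; enclosed area = 23.40 mm².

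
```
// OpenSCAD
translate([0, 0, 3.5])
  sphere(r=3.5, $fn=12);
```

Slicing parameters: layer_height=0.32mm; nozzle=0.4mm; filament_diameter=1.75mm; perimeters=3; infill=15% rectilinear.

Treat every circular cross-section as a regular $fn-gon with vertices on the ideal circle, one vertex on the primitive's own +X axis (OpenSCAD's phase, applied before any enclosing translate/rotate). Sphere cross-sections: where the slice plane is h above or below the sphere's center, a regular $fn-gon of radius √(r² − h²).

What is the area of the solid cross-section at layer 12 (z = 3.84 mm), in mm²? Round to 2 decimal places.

At z = 3.84 mm: the r=3.5 sphere slices to a regular 12-gon of circumradius 3.483 (√(r²−h²) with h=0.34 from center) (area = (12/2)·3.483²·sin(360°/12) = 36.40 mm²). Overall, the cross-section is a single solid region. Net area = 36.40 mm².

36.40 mm²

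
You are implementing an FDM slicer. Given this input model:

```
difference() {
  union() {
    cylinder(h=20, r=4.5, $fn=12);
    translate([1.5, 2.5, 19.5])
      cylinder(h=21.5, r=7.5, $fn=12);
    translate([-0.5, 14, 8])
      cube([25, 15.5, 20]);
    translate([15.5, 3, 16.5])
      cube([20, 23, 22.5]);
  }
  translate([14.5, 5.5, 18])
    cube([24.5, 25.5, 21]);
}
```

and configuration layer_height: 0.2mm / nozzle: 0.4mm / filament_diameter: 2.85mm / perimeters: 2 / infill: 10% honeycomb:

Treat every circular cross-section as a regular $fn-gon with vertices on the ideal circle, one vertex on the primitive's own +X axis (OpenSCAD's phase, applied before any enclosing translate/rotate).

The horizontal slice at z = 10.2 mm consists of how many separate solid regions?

At z = 10.2 mm: the r=4.5 cylinder contributes a regular 12-gon of circumradius 4.5; the cylinder at (1.5, 2.5) does not reach this height (z outside [19.5, 41]); the cube at (-0.5, 14) (footprint 25×15.5) is included at this height; the cube at (15.5, 3) is absent (z outside [16.5, 39]); Merging all regions: the 2 present regions are separate (no shared area or edge), so areas and boundary lengths simply add and each stays a separate island — 2 connected regions; the cube at (14.5, 5.5) does not reach this height (z outside [18, 39]); Subtracting the remaining from the first: none of the subtracted shapes is present at this height, so the result so far is unchanged — 2 connected regions. The result has 2 disconnected regions.

2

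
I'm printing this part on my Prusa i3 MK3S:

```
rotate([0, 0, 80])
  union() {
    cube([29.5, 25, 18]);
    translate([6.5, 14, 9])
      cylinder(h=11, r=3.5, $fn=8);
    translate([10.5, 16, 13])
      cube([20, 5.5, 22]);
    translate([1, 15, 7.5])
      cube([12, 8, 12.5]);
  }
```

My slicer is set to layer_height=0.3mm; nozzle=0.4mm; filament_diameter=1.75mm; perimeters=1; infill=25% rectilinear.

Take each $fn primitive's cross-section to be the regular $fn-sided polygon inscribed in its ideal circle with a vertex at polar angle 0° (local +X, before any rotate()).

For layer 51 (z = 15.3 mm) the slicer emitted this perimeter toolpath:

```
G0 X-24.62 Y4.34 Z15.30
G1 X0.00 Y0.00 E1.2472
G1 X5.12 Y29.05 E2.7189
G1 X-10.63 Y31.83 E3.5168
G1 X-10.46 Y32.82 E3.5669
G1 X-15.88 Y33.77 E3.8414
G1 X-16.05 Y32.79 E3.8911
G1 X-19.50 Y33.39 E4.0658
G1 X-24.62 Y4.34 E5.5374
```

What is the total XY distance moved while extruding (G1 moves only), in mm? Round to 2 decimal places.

Sum the Euclidean lengths of each G1 segment: total = 110.99 mm.

110.99 mm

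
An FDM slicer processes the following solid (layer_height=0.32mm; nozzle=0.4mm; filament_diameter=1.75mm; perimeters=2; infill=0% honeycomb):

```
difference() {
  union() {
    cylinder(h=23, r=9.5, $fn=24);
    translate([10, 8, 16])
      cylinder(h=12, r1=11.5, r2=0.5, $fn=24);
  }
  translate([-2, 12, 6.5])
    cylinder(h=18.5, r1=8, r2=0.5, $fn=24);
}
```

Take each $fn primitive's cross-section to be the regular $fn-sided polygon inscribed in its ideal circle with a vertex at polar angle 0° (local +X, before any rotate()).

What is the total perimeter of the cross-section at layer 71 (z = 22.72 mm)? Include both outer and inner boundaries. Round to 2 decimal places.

78.18 mm

At z = 22.72 mm: the r=9.5 cylinder gives a regular 24-gon of circumradius 9.5 (constant along its height) (perimeter = 2·24·9.500·sin(180°/24) = 59.52 mm); the cone at (10, 8) (r1=11.5→r2=0.5) has section circumradius 5.340 here — a regular 24-gon (perimeter = 2·24·5.340·sin(180°/24) = 33.46 mm); Combining (union): the regions partially overlap (shared area 9.19 mm²), so the edge portions inside another operand are dropped and the merged outline is re-measured after clipping — boundary = 78.18 mm; the cone at (-2, 12) contributes a regular 24-gon of circumradius 1.424 (interpolated between r1=8 and r2=0.5 at t=0.877) (perimeter = 2·24·1.424·sin(180°/24) = 8.92 mm); Subtracting the remaining from the first: starting from the result so far, the cone at (-2, 12) misses the remaining region (no effect) — boundary = 78.18 mm. Overall, the cross-section is a single solid region. Total boundary length (outer) = 78.18 mm.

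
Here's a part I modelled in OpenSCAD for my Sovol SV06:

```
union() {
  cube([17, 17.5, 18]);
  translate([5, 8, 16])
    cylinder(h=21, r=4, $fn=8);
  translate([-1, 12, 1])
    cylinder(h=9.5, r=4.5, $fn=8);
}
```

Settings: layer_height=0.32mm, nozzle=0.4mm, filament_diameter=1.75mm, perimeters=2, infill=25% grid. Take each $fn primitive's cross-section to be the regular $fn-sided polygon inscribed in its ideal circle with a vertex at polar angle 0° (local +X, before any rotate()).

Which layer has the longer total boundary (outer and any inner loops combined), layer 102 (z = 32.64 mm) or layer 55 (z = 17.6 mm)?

layer 55 (z = 17.6 mm)

Layer 102 (z = 32.64): the cube is not intersected at this z (z outside [0, 18]); the r=4 cylinder at (5, 8) contributes a regular 8-gon of circumradius 4 (perimeter = 2·8·4.000·sin(180°/8) = 24.49 mm); the cylinder at (-1, 12) is not intersected at this z (z outside [1, 10.5]); Combining (union): only the r=4 cylinder at (5, 8) is present, so the union is just that shape — boundary = 24.49 mm. So its perimeter = 24.49 mm. Layer 55 (z = 17.6): the cube (footprint 17×17.5) is included at this height (perimeter 69.00 mm); the r=4 cylinder at (5, 8) gives a regular 8-gon of circumradius 4 (constant along its height) (perimeter = 2·8·4.000·sin(180°/8) = 24.49 mm); the cylinder at (-1, 12) is absent (z outside [1, 10.5]); Taking the union: the r=4 cylinder at (5, 8) lies entirely inside the 17×17.5 cube, so the union is just the 17×17.5 cube — boundary = 69.00 mm. So its perimeter = 69.00 mm. Layer 55 is larger (69.00 vs 24.49 mm).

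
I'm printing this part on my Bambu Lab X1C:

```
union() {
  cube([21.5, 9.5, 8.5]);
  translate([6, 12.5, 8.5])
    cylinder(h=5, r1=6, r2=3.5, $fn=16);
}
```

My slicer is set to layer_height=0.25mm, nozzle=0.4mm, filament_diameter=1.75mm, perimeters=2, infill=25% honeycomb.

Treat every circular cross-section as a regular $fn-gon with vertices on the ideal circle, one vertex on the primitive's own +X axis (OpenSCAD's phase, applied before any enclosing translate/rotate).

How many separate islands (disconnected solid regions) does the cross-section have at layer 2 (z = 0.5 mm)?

1

At z = 0.5 mm: the cube is present — its section is the full 21.5×9.5 rectangle; the cone at (6, 12.5) is not intersected at this z (z outside [8.5, 13.5]); Combining (union): only the 21.5×9.5 cube is present, so the union is just that shape — 1 connected region. Overall, the cross-section is a single solid region. Island count = 1.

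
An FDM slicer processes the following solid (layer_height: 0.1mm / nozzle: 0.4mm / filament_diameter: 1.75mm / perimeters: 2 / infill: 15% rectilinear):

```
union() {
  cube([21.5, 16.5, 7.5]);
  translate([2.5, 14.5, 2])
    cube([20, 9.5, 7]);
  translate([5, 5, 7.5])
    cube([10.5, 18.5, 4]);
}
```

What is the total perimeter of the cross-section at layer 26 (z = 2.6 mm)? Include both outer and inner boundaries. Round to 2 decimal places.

At z = 2.6 mm: the cube (footprint 21.5×16.5) is included at this height (perimeter 76.00 mm); the cube at (2.5, 14.5) (footprint 20×9.5) is included at this height (perimeter 59.00 mm); the cube at (5, 5) is not intersected at this z (z outside [7.5, 11.5]); Taking the union: the regions partially overlap (shared area 38.00 mm²), so the edge portions inside another operand are dropped and the merged outline is re-measured after clipping — boundary = 93.00 mm. Overall, the cross-section is a single solid region. Total boundary length (outer) = 93.00 mm.

93.00 mm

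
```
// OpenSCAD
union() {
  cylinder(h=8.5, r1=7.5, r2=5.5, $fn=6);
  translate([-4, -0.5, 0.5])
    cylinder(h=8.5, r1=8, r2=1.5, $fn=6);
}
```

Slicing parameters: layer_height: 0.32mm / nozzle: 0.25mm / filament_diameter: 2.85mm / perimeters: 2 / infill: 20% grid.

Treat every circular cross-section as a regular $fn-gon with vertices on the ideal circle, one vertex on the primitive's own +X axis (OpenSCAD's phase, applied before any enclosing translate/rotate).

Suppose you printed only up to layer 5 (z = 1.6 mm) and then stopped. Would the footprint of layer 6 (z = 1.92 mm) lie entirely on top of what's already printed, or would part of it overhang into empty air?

entirely on top

Compare the two slices. At z = 1.6: the cone contributes a regular 6-gon of circumradius 7.124 (interpolated between r1=7.5 and r2=5.5 at t=0.188) (area = (6/2)·7.124²·sin(360°/6) = 131.84 mm²); the cone at (-4, -0.5) (r1=8→r2=1.5) has section circumradius 7.159 here — a regular 6-gon (area = (6/2)·7.159²·sin(360°/6) = 133.15 mm²); Taking the union: the regions partially overlap — summed areas 264.99 mm² minus the doubly-counted overlap 81.30 mm² gives 183.68 mm² — area = 183.68 mm². At z = 1.92: the cone contributes a regular 6-gon of circumradius 7.048 (interpolated between r1=7.5 and r2=5.5 at t=0.226) (area = (6/2)·7.048²·sin(360°/6) = 129.07 mm²); the cone at (-4, -0.5): at t=0.167 of its height the radius interpolates to r₁+(r₂−r₁)t = 6.914, giving a regular 6-gon of that circumradius (area = (6/2)·6.914²·sin(360°/6) = 124.20 mm²); Taking the union: the regions partially overlap — summed areas 253.27 mm² minus the doubly-counted overlap 76.62 mm² gives 176.65 mm² — area = 176.65 mm². Checking containment: the cross-section at z = 1.92 is a subset of the cross-section at z = 1.6.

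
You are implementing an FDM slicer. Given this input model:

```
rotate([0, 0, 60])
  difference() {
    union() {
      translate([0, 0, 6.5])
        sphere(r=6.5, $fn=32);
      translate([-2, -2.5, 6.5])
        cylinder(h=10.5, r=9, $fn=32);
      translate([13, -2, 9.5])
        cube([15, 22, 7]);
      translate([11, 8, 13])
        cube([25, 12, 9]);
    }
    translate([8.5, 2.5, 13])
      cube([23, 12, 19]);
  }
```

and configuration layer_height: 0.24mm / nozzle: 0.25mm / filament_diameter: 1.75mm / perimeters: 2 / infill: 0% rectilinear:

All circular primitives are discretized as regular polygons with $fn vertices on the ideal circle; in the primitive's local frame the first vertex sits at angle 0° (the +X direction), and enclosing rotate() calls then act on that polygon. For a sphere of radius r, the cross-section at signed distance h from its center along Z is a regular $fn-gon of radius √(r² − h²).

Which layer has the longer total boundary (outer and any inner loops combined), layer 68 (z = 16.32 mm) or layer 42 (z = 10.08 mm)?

Layer 68 (z = 16.32): the sphere does not reach this height (|z−center|=9.820 > r=6.5); the r=9 cylinder at (-2, -2.5) gives a regular 32-gon of circumradius 9 (constant along its height) (perimeter = 2·32·9.000·sin(180°/32) = 56.46 mm); the 15×22 cube at (13, -2) contributes its full rectangle (perimeter 74.00 mm); the cube at (11, 8) (footprint 25×12) is included at this height (perimeter 74.00 mm); Taking the union: the regions partially overlap (shared area 180.00 mm²), so the edge portions inside another operand are dropped and the merged outline is re-measured after clipping — boundary = 150.46 mm; the 23×12 cube at (8.5, 2.5) contributes its full rectangle (perimeter 70.00 mm); Subtracting the remaining from the first: starting from the result so far, the 23×12 cube at (8.5, 2.5) partially overlaps it — only the 215.75 mm² overlap (of its 276.00 mm²) is removed, clipping the outline — boundary = 169.46 mm; (rotated 60° about Z; rotation is an isometry so areas/perimeters/island counts are preserved). So its perimeter = 169.46 mm. Layer 42 (z = 10.08): the sphere: section is a regular 32-gon, circumradius = √(r²−h²) = √(6.5²−3.58²) = 5.425 (perimeter = 2·32·5.425·sin(180°/32) = 34.03 mm); the r=9 cylinder at (-2, -2.5) gives a regular 32-gon of circumradius 9 (constant along its height) (perimeter = 2·32·9.000·sin(180°/32) = 56.46 mm); the cube at (13, -2) (footprint 15×22) is included at this height (perimeter 74.00 mm); the cube at (11, 8) is not intersected at this z (z outside [13, 22]); Taking the union: the regions partially overlap (shared area 91.88 mm²), so the edge portions inside another operand are dropped and the merged outline is re-measured after clipping — boundary = 130.46 mm; the cube at (8.5, 2.5) is absent (z outside [13, 32]); After the difference (first − rest): none of the subtracted shapes is present at this height, so the result so far is unchanged — boundary = 130.46 mm; (whole slice rotated 60° about Z — lengths, areas and connectivity unchanged). So its perimeter = 130.46 mm. Layer 68 is larger (169.46 vs 130.46 mm).

layer 68 (z = 16.32 mm)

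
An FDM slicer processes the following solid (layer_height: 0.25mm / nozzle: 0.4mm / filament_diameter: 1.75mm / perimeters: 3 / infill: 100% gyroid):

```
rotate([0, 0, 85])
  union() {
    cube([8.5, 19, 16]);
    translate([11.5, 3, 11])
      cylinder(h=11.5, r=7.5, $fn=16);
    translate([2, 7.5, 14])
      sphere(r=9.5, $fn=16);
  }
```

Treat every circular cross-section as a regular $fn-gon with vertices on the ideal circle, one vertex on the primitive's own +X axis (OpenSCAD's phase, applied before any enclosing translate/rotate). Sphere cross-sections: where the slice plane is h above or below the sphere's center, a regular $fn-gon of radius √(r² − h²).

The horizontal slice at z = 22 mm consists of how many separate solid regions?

1

At z = 22 mm: the cube does not reach this height (z outside [0, 16]); the cylinder at (11.5, 3): section is a regular 16-gon, circumradius r=7.5; the sphere at (2, 7.5): section is a regular 16-gon, circumradius = √(r²−h²) = √(9.5²−8²) = 5.123; Taking the union: the regions partially overlap (shared area 8.67 mm²), so overlapping operands fuse into one piece — 1 connected region; (whole slice rotated 85° about Z — lengths, areas and connectivity unchanged). The result has 1 disconnected region.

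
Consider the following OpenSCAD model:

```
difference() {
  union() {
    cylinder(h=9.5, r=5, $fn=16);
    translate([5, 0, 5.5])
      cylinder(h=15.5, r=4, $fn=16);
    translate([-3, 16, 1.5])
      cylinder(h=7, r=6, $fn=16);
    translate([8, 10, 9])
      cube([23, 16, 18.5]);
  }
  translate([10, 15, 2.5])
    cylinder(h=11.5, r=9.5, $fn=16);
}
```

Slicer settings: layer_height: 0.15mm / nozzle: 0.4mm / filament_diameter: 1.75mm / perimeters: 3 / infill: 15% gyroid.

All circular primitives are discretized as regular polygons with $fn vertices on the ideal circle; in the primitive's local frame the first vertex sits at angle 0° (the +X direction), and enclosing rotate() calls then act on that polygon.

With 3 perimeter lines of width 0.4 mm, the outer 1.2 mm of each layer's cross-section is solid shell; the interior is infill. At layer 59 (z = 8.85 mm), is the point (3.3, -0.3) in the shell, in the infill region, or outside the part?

infill

At z = 8.85 mm: the cylinder: section is a regular 16-gon, circumradius r=5; the r=4 cylinder at (5, 0) gives a regular 16-gon of circumradius 4 (constant along its height); the cylinder at (-3, 16) is absent (z outside [1.5, 8.5]); the cube at (8, 10) is not intersected at this z (z outside [9, 27.5]); Taking the union: the regions partially overlap (shared area 19.81 mm²), so overlapping operands fuse into one piece — 1 connected region; the r=9.5 cylinder at (10, 15) contributes a regular 16-gon of circumradius 9.5; After the difference (first − rest): starting from the result so far, the r=9.5 cylinder at (10, 15) misses the remaining region (no effect) — 1 connected region. Overall, the cross-section is a single solid region. The nearest boundary edge runs (3.47, -3.70)→(3.38, -3.64); distance from the point to it = 3.34 mm. The point is inside the cross-section and 3.34 mm from the nearest boundary — more than the 1.2 mm shell width (3 × 0.4), so it's in the infill interior.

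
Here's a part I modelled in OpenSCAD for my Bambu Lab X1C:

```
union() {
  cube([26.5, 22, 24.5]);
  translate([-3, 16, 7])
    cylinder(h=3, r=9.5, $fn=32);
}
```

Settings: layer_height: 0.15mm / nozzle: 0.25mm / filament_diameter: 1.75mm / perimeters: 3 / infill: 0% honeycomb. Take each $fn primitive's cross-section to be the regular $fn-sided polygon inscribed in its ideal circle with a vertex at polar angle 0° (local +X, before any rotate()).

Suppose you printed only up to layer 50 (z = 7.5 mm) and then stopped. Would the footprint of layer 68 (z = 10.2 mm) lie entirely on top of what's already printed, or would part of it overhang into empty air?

Compare the two slices. At z = 7.5: the cube is present — its section is the full 26.5×22 rectangle (area 583.00 mm²); the r=9.5 cylinder at (-3, 16) gives a regular 32-gon of circumradius 9.5 (constant along its height) (area = (32/2)·9.500²·sin(360°/32) = 281.71 mm²); Taking the union: the regions partially overlap — summed areas 864.71 mm² minus the doubly-counted overlap 77.25 mm² gives 787.46 mm² — area = 787.46 mm². At z = 10.2: the cube (footprint 26.5×22) is included at this height (area 583.00 mm²); the cylinder at (-3, 16) is absent (z outside [7, 10]); Combining (union): only the 26.5×22 cube is present, so the union is just that shape — area = 583.00 mm². Checking containment: the cross-section at z = 10.2 is a subset of the cross-section at z = 7.5.

entirely on top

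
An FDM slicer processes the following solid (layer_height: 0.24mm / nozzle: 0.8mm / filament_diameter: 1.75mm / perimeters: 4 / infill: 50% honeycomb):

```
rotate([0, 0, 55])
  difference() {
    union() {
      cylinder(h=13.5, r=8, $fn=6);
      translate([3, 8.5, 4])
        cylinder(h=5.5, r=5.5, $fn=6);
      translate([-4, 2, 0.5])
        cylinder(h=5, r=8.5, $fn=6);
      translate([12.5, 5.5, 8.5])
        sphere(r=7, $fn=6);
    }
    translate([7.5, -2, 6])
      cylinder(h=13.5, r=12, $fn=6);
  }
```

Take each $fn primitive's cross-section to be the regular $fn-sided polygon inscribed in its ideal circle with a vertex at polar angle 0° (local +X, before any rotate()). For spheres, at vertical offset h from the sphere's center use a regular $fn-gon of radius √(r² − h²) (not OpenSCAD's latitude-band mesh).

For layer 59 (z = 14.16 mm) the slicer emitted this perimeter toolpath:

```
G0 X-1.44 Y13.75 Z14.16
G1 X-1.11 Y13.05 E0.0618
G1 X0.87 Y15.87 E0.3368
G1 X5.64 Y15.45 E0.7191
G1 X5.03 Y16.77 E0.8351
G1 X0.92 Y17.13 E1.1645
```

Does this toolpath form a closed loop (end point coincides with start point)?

no

Start point (G0): (-1.44, 13.75). End point (last G1): the path does not return to the start — open.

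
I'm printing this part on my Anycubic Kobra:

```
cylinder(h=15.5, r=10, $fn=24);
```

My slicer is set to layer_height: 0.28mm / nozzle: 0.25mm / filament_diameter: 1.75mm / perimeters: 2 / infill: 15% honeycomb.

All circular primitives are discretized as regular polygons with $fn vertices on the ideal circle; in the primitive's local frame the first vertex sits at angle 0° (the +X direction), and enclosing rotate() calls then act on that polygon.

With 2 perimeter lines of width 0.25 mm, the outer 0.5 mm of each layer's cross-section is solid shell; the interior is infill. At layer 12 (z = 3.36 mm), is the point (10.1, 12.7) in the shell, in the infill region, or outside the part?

At z = 3.36 mm: the cylinder: section is a regular 24-gon, circumradius r=10. Overall, the cross-section is a single solid region. The nearest boundary edge runs (7.07, 7.07)→(5.00, 8.66); distance from the point to it = 6.31 mm. The point is not inside any of the regions above, so it lies outside the cross-section (6.31 mm from the nearest boundary).

outside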